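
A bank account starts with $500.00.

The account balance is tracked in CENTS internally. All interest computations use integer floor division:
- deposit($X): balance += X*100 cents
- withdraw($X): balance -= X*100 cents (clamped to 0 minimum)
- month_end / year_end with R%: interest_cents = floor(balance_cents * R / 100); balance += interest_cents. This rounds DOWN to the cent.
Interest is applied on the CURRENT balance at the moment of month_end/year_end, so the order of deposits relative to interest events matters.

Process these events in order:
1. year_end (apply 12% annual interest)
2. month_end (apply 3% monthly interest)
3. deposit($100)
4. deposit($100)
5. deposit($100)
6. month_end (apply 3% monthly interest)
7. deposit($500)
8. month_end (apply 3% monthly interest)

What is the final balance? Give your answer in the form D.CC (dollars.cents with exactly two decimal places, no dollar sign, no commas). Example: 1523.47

After 1 (year_end (apply 12% annual interest)): balance=$560.00 total_interest=$60.00
After 2 (month_end (apply 3% monthly interest)): balance=$576.80 total_interest=$76.80
After 3 (deposit($100)): balance=$676.80 total_interest=$76.80
After 4 (deposit($100)): balance=$776.80 total_interest=$76.80
After 5 (deposit($100)): balance=$876.80 total_interest=$76.80
After 6 (month_end (apply 3% monthly interest)): balance=$903.10 total_interest=$103.10
After 7 (deposit($500)): balance=$1403.10 total_interest=$103.10
After 8 (month_end (apply 3% monthly interest)): balance=$1445.19 total_interest=$145.19

Answer: 1445.19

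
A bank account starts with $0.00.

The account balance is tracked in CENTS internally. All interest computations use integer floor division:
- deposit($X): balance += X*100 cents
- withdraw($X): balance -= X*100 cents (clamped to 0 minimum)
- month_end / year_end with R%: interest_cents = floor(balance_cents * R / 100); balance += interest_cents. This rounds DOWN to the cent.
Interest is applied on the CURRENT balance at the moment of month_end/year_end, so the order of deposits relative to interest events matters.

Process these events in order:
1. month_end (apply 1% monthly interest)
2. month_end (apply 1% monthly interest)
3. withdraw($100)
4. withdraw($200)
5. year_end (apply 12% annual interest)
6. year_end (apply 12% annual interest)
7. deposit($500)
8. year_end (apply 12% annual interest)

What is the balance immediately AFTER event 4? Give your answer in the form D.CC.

Answer: 0.00

Derivation:
After 1 (month_end (apply 1% monthly interest)): balance=$0.00 total_interest=$0.00
After 2 (month_end (apply 1% monthly interest)): balance=$0.00 total_interest=$0.00
After 3 (withdraw($100)): balance=$0.00 total_interest=$0.00
After 4 (withdraw($200)): balance=$0.00 total_interest=$0.00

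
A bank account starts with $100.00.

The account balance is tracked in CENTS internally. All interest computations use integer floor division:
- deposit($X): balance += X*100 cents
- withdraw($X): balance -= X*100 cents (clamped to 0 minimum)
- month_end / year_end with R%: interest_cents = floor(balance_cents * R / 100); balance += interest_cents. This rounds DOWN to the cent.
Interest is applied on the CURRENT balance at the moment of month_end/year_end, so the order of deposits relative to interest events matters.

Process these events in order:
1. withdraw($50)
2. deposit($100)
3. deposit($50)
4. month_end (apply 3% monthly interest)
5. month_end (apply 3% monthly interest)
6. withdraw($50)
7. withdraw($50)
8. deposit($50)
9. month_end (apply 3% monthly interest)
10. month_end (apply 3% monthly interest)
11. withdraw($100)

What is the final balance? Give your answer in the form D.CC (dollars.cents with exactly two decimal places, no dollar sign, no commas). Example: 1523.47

Answer: 72.05

Derivation:
After 1 (withdraw($50)): balance=$50.00 total_interest=$0.00
After 2 (deposit($100)): balance=$150.00 total_interest=$0.00
After 3 (deposit($50)): balance=$200.00 total_interest=$0.00
After 4 (month_end (apply 3% monthly interest)): balance=$206.00 total_interest=$6.00
After 5 (month_end (apply 3% monthly interest)): balance=$212.18 total_interest=$12.18
After 6 (withdraw($50)): balance=$162.18 total_interest=$12.18
After 7 (withdraw($50)): balance=$112.18 total_interest=$12.18
After 8 (deposit($50)): balance=$162.18 total_interest=$12.18
After 9 (month_end (apply 3% monthly interest)): balance=$167.04 total_interest=$17.04
After 10 (month_end (apply 3% monthly interest)): balance=$172.05 total_interest=$22.05
After 11 (withdraw($100)): balance=$72.05 total_interest=$22.05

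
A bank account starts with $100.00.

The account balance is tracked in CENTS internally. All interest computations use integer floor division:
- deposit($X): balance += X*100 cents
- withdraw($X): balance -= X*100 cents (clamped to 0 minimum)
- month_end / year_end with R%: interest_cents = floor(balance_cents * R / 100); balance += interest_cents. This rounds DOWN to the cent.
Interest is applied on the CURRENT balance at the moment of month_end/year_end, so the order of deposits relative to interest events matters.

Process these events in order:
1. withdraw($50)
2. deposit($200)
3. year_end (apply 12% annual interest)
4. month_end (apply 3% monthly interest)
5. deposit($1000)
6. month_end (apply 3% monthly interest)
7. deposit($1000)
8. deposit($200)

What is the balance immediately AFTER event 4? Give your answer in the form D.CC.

After 1 (withdraw($50)): balance=$50.00 total_interest=$0.00
After 2 (deposit($200)): balance=$250.00 total_interest=$0.00
After 3 (year_end (apply 12% annual interest)): balance=$280.00 total_interest=$30.00
After 4 (month_end (apply 3% monthly interest)): balance=$288.40 total_interest=$38.40

Answer: 288.40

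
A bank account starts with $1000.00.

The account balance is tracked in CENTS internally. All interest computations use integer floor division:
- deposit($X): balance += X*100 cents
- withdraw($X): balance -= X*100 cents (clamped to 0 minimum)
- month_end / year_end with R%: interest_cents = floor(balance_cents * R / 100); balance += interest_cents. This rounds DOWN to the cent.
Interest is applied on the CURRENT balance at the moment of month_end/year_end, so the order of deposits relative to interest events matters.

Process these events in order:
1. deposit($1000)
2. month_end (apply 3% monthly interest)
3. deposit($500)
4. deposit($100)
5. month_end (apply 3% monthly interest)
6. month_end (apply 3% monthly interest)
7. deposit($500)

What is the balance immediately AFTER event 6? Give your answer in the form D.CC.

After 1 (deposit($1000)): balance=$2000.00 total_interest=$0.00
After 2 (month_end (apply 3% monthly interest)): balance=$2060.00 total_interest=$60.00
After 3 (deposit($500)): balance=$2560.00 total_interest=$60.00
After 4 (deposit($100)): balance=$2660.00 total_interest=$60.00
After 5 (month_end (apply 3% monthly interest)): balance=$2739.80 total_interest=$139.80
After 6 (month_end (apply 3% monthly interest)): balance=$2821.99 total_interest=$221.99

Answer: 2821.99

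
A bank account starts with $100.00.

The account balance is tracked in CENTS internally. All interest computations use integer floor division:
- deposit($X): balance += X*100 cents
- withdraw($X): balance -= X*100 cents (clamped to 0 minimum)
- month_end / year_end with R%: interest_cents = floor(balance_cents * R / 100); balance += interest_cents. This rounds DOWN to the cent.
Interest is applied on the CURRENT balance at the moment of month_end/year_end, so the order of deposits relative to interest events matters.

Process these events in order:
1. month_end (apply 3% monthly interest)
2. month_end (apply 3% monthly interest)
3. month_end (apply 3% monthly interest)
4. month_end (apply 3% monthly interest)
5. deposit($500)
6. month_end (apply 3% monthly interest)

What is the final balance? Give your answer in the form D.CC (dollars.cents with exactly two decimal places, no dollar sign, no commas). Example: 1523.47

Answer: 630.91

Derivation:
After 1 (month_end (apply 3% monthly interest)): balance=$103.00 total_interest=$3.00
After 2 (month_end (apply 3% monthly interest)): balance=$106.09 total_interest=$6.09
After 3 (month_end (apply 3% monthly interest)): balance=$109.27 total_interest=$9.27
After 4 (month_end (apply 3% monthly interest)): balance=$112.54 total_interest=$12.54
After 5 (deposit($500)): balance=$612.54 total_interest=$12.54
After 6 (month_end (apply 3% monthly interest)): balance=$630.91 total_interest=$30.91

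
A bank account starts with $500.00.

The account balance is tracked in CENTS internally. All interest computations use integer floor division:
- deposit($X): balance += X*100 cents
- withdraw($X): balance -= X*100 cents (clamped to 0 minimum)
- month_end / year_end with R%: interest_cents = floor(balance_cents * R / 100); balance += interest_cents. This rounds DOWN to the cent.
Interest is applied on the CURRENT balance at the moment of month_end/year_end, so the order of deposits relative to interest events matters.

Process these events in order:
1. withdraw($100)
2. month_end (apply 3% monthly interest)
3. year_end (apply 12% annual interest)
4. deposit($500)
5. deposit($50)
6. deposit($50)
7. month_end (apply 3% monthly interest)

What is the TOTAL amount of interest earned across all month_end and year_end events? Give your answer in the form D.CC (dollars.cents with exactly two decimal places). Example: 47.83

Answer: 93.28

Derivation:
After 1 (withdraw($100)): balance=$400.00 total_interest=$0.00
After 2 (month_end (apply 3% monthly interest)): balance=$412.00 total_interest=$12.00
After 3 (year_end (apply 12% annual interest)): balance=$461.44 total_interest=$61.44
After 4 (deposit($500)): balance=$961.44 total_interest=$61.44
After 5 (deposit($50)): balance=$1011.44 total_interest=$61.44
After 6 (deposit($50)): balance=$1061.44 total_interest=$61.44
After 7 (month_end (apply 3% monthly interest)): balance=$1093.28 total_interest=$93.28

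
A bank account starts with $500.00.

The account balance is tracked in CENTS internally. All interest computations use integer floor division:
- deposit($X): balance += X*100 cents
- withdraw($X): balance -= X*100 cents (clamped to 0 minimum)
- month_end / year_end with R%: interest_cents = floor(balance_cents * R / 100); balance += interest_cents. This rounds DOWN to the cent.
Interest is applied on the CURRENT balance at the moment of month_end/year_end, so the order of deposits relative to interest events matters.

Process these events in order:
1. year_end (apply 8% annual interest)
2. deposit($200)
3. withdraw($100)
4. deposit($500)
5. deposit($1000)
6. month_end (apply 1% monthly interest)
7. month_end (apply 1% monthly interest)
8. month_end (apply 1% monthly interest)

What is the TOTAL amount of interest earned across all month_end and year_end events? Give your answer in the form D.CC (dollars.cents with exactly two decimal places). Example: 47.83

After 1 (year_end (apply 8% annual interest)): balance=$540.00 total_interest=$40.00
After 2 (deposit($200)): balance=$740.00 total_interest=$40.00
After 3 (withdraw($100)): balance=$640.00 total_interest=$40.00
After 4 (deposit($500)): balance=$1140.00 total_interest=$40.00
After 5 (deposit($1000)): balance=$2140.00 total_interest=$40.00
After 6 (month_end (apply 1% monthly interest)): balance=$2161.40 total_interest=$61.40
After 7 (month_end (apply 1% monthly interest)): balance=$2183.01 total_interest=$83.01
After 8 (month_end (apply 1% monthly interest)): balance=$2204.84 total_interest=$104.84

Answer: 104.84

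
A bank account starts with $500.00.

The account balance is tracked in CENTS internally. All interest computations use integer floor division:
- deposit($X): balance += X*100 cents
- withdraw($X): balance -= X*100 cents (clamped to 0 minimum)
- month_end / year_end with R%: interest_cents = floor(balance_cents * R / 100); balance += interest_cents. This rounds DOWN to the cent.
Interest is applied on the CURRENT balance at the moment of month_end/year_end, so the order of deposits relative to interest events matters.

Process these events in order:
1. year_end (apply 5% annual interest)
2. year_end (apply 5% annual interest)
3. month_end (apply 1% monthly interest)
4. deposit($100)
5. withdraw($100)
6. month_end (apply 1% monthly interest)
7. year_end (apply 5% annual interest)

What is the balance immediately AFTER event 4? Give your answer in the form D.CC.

Answer: 656.76

Derivation:
After 1 (year_end (apply 5% annual interest)): balance=$525.00 total_interest=$25.00
After 2 (year_end (apply 5% annual interest)): balance=$551.25 total_interest=$51.25
After 3 (month_end (apply 1% monthly interest)): balance=$556.76 total_interest=$56.76
After 4 (deposit($100)): balance=$656.76 total_interest=$56.76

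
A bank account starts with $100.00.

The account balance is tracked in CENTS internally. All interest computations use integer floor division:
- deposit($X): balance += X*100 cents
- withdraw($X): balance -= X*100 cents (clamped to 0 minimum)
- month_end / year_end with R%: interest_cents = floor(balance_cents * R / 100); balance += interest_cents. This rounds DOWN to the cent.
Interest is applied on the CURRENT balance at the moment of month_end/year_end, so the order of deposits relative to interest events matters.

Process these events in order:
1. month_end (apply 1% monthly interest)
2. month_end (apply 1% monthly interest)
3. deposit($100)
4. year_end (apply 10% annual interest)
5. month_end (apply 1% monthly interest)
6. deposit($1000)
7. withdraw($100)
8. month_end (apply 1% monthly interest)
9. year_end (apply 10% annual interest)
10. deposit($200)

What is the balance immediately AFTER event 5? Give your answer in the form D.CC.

Answer: 224.43

Derivation:
After 1 (month_end (apply 1% monthly interest)): balance=$101.00 total_interest=$1.00
After 2 (month_end (apply 1% monthly interest)): balance=$102.01 total_interest=$2.01
After 3 (deposit($100)): balance=$202.01 total_interest=$2.01
After 4 (year_end (apply 10% annual interest)): balance=$222.21 total_interest=$22.21
After 5 (month_end (apply 1% monthly interest)): balance=$224.43 total_interest=$24.43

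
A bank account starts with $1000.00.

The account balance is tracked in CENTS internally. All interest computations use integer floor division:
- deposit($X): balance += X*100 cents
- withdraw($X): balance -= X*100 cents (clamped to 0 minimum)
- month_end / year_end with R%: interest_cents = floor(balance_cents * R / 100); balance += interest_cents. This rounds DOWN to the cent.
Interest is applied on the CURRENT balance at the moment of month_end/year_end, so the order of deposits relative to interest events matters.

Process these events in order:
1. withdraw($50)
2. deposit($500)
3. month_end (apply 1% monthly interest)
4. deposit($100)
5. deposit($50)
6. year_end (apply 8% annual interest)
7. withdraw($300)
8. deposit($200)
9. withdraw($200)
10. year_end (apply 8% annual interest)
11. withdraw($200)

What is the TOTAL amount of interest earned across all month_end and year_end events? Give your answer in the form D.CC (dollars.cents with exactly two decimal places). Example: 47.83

Answer: 259.15

Derivation:
After 1 (withdraw($50)): balance=$950.00 total_interest=$0.00
After 2 (deposit($500)): balance=$1450.00 total_interest=$0.00
After 3 (month_end (apply 1% monthly interest)): balance=$1464.50 total_interest=$14.50
After 4 (deposit($100)): balance=$1564.50 total_interest=$14.50
After 5 (deposit($50)): balance=$1614.50 total_interest=$14.50
After 6 (year_end (apply 8% annual interest)): balance=$1743.66 total_interest=$143.66
After 7 (withdraw($300)): balance=$1443.66 total_interest=$143.66
After 8 (deposit($200)): balance=$1643.66 total_interest=$143.66
After 9 (withdraw($200)): balance=$1443.66 total_interest=$143.66
After 10 (year_end (apply 8% annual interest)): balance=$1559.15 total_interest=$259.15
After 11 (withdraw($200)): balance=$1359.15 total_interest=$259.15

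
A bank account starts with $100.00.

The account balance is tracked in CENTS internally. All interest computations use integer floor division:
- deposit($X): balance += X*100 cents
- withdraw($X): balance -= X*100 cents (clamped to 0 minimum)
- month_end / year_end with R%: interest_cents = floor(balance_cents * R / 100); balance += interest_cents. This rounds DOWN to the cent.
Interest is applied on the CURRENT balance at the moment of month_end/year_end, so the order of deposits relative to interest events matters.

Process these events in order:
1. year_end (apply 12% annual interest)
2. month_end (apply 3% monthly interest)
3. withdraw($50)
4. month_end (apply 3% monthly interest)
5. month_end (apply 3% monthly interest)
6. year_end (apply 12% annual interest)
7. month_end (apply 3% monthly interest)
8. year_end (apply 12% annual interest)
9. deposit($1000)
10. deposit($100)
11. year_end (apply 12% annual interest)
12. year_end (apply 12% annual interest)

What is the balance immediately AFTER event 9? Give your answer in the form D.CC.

Answer: 1089.55

Derivation:
After 1 (year_end (apply 12% annual interest)): balance=$112.00 total_interest=$12.00
After 2 (month_end (apply 3% monthly interest)): balance=$115.36 total_interest=$15.36
After 3 (withdraw($50)): balance=$65.36 total_interest=$15.36
After 4 (month_end (apply 3% monthly interest)): balance=$67.32 total_interest=$17.32
After 5 (month_end (apply 3% monthly interest)): balance=$69.33 total_interest=$19.33
After 6 (year_end (apply 12% annual interest)): balance=$77.64 total_interest=$27.64
After 7 (month_end (apply 3% monthly interest)): balance=$79.96 total_interest=$29.96
After 8 (year_end (apply 12% annual interest)): balance=$89.55 total_interest=$39.55
After 9 (deposit($1000)): balance=$1089.55 total_interest=$39.55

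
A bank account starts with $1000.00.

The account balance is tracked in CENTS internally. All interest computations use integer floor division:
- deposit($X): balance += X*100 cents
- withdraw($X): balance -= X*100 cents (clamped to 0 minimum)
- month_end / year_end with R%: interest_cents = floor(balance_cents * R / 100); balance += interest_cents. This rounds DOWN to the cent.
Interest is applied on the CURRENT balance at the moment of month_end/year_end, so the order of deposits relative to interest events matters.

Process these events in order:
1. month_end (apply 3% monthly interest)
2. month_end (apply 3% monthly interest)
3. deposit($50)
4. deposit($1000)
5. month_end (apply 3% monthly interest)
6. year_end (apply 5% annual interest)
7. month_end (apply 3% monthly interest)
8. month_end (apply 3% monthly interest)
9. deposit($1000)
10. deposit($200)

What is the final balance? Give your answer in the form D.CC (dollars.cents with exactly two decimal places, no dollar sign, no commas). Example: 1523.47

Answer: 3621.95

Derivation:
After 1 (month_end (apply 3% monthly interest)): balance=$1030.00 total_interest=$30.00
After 2 (month_end (apply 3% monthly interest)): balance=$1060.90 total_interest=$60.90
After 3 (deposit($50)): balance=$1110.90 total_interest=$60.90
After 4 (deposit($1000)): balance=$2110.90 total_interest=$60.90
After 5 (month_end (apply 3% monthly interest)): balance=$2174.22 total_interest=$124.22
After 6 (year_end (apply 5% annual interest)): balance=$2282.93 total_interest=$232.93
After 7 (month_end (apply 3% monthly interest)): balance=$2351.41 total_interest=$301.41
After 8 (month_end (apply 3% monthly interest)): balance=$2421.95 total_interest=$371.95
After 9 (deposit($1000)): balance=$3421.95 total_interest=$371.95
After 10 (deposit($200)): balance=$3621.95 total_interest=$371.95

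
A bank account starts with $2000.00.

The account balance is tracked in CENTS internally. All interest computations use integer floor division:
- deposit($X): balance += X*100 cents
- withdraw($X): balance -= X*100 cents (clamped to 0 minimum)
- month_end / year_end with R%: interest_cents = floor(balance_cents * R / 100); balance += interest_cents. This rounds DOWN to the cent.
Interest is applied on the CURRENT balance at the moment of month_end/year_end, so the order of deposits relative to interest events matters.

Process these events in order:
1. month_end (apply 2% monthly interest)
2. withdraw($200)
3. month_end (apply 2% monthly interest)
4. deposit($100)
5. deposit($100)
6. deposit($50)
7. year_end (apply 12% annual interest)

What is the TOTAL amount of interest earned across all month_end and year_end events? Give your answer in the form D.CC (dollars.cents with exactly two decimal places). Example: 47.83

Answer: 332.01

Derivation:
After 1 (month_end (apply 2% monthly interest)): balance=$2040.00 total_interest=$40.00
After 2 (withdraw($200)): balance=$1840.00 total_interest=$40.00
After 3 (month_end (apply 2% monthly interest)): balance=$1876.80 total_interest=$76.80
After 4 (deposit($100)): balance=$1976.80 total_interest=$76.80
After 5 (deposit($100)): balance=$2076.80 total_interest=$76.80
After 6 (deposit($50)): balance=$2126.80 total_interest=$76.80
After 7 (year_end (apply 12% annual interest)): balance=$2382.01 total_interest=$332.01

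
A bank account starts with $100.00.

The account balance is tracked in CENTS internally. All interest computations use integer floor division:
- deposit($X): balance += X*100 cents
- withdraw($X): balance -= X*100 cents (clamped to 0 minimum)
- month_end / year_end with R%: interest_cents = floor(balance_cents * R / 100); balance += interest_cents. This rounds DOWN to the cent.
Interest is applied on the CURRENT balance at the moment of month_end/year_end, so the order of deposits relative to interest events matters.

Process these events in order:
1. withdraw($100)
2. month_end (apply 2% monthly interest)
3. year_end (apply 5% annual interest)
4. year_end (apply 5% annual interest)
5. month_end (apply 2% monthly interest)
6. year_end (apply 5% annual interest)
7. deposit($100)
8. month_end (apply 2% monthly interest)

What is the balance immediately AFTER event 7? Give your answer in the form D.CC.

Answer: 100.00

Derivation:
After 1 (withdraw($100)): balance=$0.00 total_interest=$0.00
After 2 (month_end (apply 2% monthly interest)): balance=$0.00 total_interest=$0.00
After 3 (year_end (apply 5% annual interest)): balance=$0.00 total_interest=$0.00
After 4 (year_end (apply 5% annual interest)): balance=$0.00 total_interest=$0.00
After 5 (month_end (apply 2% monthly interest)): balance=$0.00 total_interest=$0.00
After 6 (year_end (apply 5% annual interest)): balance=$0.00 total_interest=$0.00
After 7 (deposit($100)): balance=$100.00 total_interest=$0.00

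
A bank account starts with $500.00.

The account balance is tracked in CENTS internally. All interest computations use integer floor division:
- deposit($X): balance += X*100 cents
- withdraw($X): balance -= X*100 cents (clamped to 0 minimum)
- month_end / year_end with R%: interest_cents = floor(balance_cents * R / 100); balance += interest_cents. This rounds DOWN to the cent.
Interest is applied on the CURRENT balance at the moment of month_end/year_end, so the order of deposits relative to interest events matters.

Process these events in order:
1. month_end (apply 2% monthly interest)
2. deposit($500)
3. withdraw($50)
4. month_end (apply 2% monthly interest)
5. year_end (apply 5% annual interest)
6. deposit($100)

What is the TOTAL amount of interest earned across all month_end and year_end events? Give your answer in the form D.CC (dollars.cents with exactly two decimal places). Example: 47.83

After 1 (month_end (apply 2% monthly interest)): balance=$510.00 total_interest=$10.00
After 2 (deposit($500)): balance=$1010.00 total_interest=$10.00
After 3 (withdraw($50)): balance=$960.00 total_interest=$10.00
After 4 (month_end (apply 2% monthly interest)): balance=$979.20 total_interest=$29.20
After 5 (year_end (apply 5% annual interest)): balance=$1028.16 total_interest=$78.16
After 6 (deposit($100)): balance=$1128.16 total_interest=$78.16

Answer: 78.16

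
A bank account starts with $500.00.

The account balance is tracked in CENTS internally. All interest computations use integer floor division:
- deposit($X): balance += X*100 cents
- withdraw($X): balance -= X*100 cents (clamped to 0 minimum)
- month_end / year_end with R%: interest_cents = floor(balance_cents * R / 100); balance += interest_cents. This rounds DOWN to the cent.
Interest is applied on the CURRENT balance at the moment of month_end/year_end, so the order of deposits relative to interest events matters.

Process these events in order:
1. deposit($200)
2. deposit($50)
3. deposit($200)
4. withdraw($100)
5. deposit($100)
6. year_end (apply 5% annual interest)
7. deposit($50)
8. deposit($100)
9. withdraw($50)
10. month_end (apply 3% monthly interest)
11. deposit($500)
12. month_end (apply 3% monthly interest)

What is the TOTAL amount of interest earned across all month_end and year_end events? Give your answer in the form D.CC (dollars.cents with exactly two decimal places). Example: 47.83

Answer: 129.33

Derivation:
After 1 (deposit($200)): balance=$700.00 total_interest=$0.00
After 2 (deposit($50)): balance=$750.00 total_interest=$0.00
After 3 (deposit($200)): balance=$950.00 total_interest=$0.00
After 4 (withdraw($100)): balance=$850.00 total_interest=$0.00
After 5 (deposit($100)): balance=$950.00 total_interest=$0.00
After 6 (year_end (apply 5% annual interest)): balance=$997.50 total_interest=$47.50
After 7 (deposit($50)): balance=$1047.50 total_interest=$47.50
After 8 (deposit($100)): balance=$1147.50 total_interest=$47.50
After 9 (withdraw($50)): balance=$1097.50 total_interest=$47.50
After 10 (month_end (apply 3% monthly interest)): balance=$1130.42 total_interest=$80.42
After 11 (deposit($500)): balance=$1630.42 total_interest=$80.42
After 12 (month_end (apply 3% monthly interest)): balance=$1679.33 total_interest=$129.33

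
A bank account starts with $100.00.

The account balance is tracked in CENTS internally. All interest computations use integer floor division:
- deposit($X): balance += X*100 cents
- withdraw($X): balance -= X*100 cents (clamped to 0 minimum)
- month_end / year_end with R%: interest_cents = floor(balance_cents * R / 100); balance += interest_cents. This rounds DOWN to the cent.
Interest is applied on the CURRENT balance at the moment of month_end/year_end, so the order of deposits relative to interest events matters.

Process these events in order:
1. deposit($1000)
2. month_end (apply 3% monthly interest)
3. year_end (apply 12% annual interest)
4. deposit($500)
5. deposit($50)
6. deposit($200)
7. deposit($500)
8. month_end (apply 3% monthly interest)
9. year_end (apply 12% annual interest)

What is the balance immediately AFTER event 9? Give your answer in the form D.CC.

After 1 (deposit($1000)): balance=$1100.00 total_interest=$0.00
After 2 (month_end (apply 3% monthly interest)): balance=$1133.00 total_interest=$33.00
After 3 (year_end (apply 12% annual interest)): balance=$1268.96 total_interest=$168.96
After 4 (deposit($500)): balance=$1768.96 total_interest=$168.96
After 5 (deposit($50)): balance=$1818.96 total_interest=$168.96
After 6 (deposit($200)): balance=$2018.96 total_interest=$168.96
After 7 (deposit($500)): balance=$2518.96 total_interest=$168.96
After 8 (month_end (apply 3% monthly interest)): balance=$2594.52 total_interest=$244.52
After 9 (year_end (apply 12% annual interest)): balance=$2905.86 total_interest=$555.86

Answer: 2905.86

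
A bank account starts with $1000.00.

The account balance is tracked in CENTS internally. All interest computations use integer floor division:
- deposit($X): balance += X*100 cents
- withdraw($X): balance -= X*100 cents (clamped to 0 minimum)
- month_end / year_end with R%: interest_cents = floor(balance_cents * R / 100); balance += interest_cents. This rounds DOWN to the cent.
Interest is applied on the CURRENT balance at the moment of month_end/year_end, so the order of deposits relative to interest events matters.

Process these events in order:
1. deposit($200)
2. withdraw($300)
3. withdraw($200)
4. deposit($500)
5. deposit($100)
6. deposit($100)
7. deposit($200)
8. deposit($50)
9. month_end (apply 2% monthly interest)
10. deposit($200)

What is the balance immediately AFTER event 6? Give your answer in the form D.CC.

Answer: 1400.00

Derivation:
After 1 (deposit($200)): balance=$1200.00 total_interest=$0.00
After 2 (withdraw($300)): balance=$900.00 total_interest=$0.00
After 3 (withdraw($200)): balance=$700.00 total_interest=$0.00
After 4 (deposit($500)): balance=$1200.00 total_interest=$0.00
After 5 (deposit($100)): balance=$1300.00 total_interest=$0.00
After 6 (deposit($100)): balance=$1400.00 total_interest=$0.00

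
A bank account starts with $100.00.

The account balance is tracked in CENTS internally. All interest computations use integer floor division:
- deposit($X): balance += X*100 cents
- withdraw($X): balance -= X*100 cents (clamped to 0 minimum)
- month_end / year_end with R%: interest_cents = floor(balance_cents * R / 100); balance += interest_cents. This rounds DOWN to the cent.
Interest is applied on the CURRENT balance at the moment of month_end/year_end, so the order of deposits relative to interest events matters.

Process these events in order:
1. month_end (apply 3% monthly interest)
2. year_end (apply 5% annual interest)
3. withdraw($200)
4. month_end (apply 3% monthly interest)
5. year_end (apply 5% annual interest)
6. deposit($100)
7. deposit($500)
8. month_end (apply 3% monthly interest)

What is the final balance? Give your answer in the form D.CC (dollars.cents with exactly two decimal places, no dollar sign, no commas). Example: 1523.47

After 1 (month_end (apply 3% monthly interest)): balance=$103.00 total_interest=$3.00
After 2 (year_end (apply 5% annual interest)): balance=$108.15 total_interest=$8.15
After 3 (withdraw($200)): balance=$0.00 total_interest=$8.15
After 4 (month_end (apply 3% monthly interest)): balance=$0.00 total_interest=$8.15
After 5 (year_end (apply 5% annual interest)): balance=$0.00 total_interest=$8.15
After 6 (deposit($100)): balance=$100.00 total_interest=$8.15
After 7 (deposit($500)): balance=$600.00 total_interest=$8.15
After 8 (month_end (apply 3% monthly interest)): balance=$618.00 total_interest=$26.15

Answer: 618.00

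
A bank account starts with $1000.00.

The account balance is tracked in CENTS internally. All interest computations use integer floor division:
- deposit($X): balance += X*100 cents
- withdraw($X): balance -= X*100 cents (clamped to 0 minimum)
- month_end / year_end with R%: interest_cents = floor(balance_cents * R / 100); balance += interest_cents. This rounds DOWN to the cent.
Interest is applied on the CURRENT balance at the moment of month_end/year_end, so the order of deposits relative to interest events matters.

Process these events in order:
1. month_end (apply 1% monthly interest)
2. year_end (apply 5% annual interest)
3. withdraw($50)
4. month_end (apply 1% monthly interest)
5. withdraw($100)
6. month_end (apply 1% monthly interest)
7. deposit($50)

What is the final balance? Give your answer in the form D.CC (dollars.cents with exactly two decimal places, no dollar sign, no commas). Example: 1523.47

After 1 (month_end (apply 1% monthly interest)): balance=$1010.00 total_interest=$10.00
After 2 (year_end (apply 5% annual interest)): balance=$1060.50 total_interest=$60.50
After 3 (withdraw($50)): balance=$1010.50 total_interest=$60.50
After 4 (month_end (apply 1% monthly interest)): balance=$1020.60 total_interest=$70.60
After 5 (withdraw($100)): balance=$920.60 total_interest=$70.60
After 6 (month_end (apply 1% monthly interest)): balance=$929.80 total_interest=$79.80
After 7 (deposit($50)): balance=$979.80 total_interest=$79.80

Answer: 979.80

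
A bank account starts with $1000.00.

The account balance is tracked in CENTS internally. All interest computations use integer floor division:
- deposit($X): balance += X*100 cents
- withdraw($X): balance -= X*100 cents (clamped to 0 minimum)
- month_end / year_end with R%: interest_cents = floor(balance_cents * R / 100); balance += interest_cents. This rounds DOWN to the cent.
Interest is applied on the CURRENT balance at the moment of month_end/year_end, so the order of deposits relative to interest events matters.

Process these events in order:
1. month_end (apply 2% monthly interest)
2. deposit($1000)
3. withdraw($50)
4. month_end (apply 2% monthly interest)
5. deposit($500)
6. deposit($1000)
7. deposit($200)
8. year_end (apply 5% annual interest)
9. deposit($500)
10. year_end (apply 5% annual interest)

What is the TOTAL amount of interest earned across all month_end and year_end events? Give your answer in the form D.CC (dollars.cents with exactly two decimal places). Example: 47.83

After 1 (month_end (apply 2% monthly interest)): balance=$1020.00 total_interest=$20.00
After 2 (deposit($1000)): balance=$2020.00 total_interest=$20.00
After 3 (withdraw($50)): balance=$1970.00 total_interest=$20.00
After 4 (month_end (apply 2% monthly interest)): balance=$2009.40 total_interest=$59.40
After 5 (deposit($500)): balance=$2509.40 total_interest=$59.40
After 6 (deposit($1000)): balance=$3509.40 total_interest=$59.40
After 7 (deposit($200)): balance=$3709.40 total_interest=$59.40
After 8 (year_end (apply 5% annual interest)): balance=$3894.87 total_interest=$244.87
After 9 (deposit($500)): balance=$4394.87 total_interest=$244.87
After 10 (year_end (apply 5% annual interest)): balance=$4614.61 total_interest=$464.61

Answer: 464.61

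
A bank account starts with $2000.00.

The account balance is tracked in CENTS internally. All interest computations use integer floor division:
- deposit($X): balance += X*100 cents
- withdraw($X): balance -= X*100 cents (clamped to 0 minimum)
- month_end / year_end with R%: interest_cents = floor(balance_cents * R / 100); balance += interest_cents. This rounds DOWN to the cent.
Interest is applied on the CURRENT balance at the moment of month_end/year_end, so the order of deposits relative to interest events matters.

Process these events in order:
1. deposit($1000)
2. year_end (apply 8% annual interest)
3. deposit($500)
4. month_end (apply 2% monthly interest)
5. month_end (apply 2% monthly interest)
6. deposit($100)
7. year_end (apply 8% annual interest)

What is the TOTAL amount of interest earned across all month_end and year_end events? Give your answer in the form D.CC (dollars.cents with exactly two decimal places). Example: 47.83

Answer: 710.37

Derivation:
After 1 (deposit($1000)): balance=$3000.00 total_interest=$0.00
After 2 (year_end (apply 8% annual interest)): balance=$3240.00 total_interest=$240.00
After 3 (deposit($500)): balance=$3740.00 total_interest=$240.00
After 4 (month_end (apply 2% monthly interest)): balance=$3814.80 total_interest=$314.80
After 5 (month_end (apply 2% monthly interest)): balance=$3891.09 total_interest=$391.09
After 6 (deposit($100)): balance=$3991.09 total_interest=$391.09
After 7 (year_end (apply 8% annual interest)): balance=$4310.37 total_interest=$710.37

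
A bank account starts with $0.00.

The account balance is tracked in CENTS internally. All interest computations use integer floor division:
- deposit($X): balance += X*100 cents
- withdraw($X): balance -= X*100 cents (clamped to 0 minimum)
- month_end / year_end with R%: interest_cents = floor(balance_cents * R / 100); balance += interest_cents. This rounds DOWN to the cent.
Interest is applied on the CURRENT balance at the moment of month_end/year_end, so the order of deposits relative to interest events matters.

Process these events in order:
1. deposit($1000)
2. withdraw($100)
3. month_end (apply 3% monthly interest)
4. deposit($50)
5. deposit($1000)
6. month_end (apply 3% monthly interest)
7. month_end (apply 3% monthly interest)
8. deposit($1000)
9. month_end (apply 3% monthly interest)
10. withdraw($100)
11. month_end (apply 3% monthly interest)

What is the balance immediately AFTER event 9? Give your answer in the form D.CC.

After 1 (deposit($1000)): balance=$1000.00 total_interest=$0.00
After 2 (withdraw($100)): balance=$900.00 total_interest=$0.00
After 3 (month_end (apply 3% monthly interest)): balance=$927.00 total_interest=$27.00
After 4 (deposit($50)): balance=$977.00 total_interest=$27.00
After 5 (deposit($1000)): balance=$1977.00 total_interest=$27.00
After 6 (month_end (apply 3% monthly interest)): balance=$2036.31 total_interest=$86.31
After 7 (month_end (apply 3% monthly interest)): balance=$2097.39 total_interest=$147.39
After 8 (deposit($1000)): balance=$3097.39 total_interest=$147.39
After 9 (month_end (apply 3% monthly interest)): balance=$3190.31 total_interest=$240.31

Answer: 3190.31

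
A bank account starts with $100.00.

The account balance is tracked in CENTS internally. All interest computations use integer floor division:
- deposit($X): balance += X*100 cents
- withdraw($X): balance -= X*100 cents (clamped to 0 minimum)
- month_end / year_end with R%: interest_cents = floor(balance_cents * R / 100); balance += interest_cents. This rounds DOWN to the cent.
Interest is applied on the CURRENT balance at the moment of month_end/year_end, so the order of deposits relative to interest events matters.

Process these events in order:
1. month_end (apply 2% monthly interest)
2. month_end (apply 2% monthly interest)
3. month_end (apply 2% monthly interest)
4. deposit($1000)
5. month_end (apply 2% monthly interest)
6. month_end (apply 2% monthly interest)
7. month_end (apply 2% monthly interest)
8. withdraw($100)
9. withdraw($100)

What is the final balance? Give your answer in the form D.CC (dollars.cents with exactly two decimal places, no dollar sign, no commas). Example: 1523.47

Answer: 973.81

Derivation:
After 1 (month_end (apply 2% monthly interest)): balance=$102.00 total_interest=$2.00
After 2 (month_end (apply 2% monthly interest)): balance=$104.04 total_interest=$4.04
After 3 (month_end (apply 2% monthly interest)): balance=$106.12 total_interest=$6.12
After 4 (deposit($1000)): balance=$1106.12 total_interest=$6.12
After 5 (month_end (apply 2% monthly interest)): balance=$1128.24 total_interest=$28.24
After 6 (month_end (apply 2% monthly interest)): balance=$1150.80 total_interest=$50.80
After 7 (month_end (apply 2% monthly interest)): balance=$1173.81 total_interest=$73.81
After 8 (withdraw($100)): balance=$1073.81 total_interest=$73.81
After 9 (withdraw($100)): balance=$973.81 total_interest=$73.81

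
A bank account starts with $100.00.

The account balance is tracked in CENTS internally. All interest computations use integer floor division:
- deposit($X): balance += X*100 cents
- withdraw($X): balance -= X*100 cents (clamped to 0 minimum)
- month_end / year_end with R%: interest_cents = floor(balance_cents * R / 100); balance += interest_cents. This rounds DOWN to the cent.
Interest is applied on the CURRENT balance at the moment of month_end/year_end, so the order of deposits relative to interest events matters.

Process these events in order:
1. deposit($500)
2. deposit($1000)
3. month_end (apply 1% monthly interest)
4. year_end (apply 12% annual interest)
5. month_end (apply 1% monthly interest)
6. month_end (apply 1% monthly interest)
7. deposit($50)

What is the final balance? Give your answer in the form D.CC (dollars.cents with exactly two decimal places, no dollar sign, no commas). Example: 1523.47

After 1 (deposit($500)): balance=$600.00 total_interest=$0.00
After 2 (deposit($1000)): balance=$1600.00 total_interest=$0.00
After 3 (month_end (apply 1% monthly interest)): balance=$1616.00 total_interest=$16.00
After 4 (year_end (apply 12% annual interest)): balance=$1809.92 total_interest=$209.92
After 5 (month_end (apply 1% monthly interest)): balance=$1828.01 total_interest=$228.01
After 6 (month_end (apply 1% monthly interest)): balance=$1846.29 total_interest=$246.29
After 7 (deposit($50)): balance=$1896.29 total_interest=$246.29

Answer: 1896.29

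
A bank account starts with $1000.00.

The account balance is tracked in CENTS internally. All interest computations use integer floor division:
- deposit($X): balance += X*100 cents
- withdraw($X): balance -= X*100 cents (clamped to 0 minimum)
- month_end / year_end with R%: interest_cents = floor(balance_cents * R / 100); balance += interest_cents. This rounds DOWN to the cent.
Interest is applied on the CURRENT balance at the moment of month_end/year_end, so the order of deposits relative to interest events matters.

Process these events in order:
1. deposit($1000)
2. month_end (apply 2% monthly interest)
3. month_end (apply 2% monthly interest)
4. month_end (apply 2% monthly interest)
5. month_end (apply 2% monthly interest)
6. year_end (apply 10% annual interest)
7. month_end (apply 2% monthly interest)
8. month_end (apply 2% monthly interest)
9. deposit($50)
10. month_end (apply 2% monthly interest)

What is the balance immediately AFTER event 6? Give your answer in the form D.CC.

After 1 (deposit($1000)): balance=$2000.00 total_interest=$0.00
After 2 (month_end (apply 2% monthly interest)): balance=$2040.00 total_interest=$40.00
After 3 (month_end (apply 2% monthly interest)): balance=$2080.80 total_interest=$80.80
After 4 (month_end (apply 2% monthly interest)): balance=$2122.41 total_interest=$122.41
After 5 (month_end (apply 2% monthly interest)): balance=$2164.85 total_interest=$164.85
After 6 (year_end (apply 10% annual interest)): balance=$2381.33 total_interest=$381.33

Answer: 2381.33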